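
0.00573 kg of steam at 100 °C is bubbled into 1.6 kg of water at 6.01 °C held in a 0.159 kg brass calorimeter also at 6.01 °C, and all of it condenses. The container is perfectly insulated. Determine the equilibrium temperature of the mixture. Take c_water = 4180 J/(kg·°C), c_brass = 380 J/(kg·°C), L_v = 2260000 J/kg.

Let T be the final temperature. ΣQ_i = 0:
latent heat released on condensation: 0.00573·2260000 = 12950; condensed water 100 °C→T: 23.95(T − 100); original water: 6688(T − 6.01); cup: 60.42(T − 6.01)
6772.4 T = 12950 + 2395.1 + 40558 = 55903
T ≈ 8.25 °C (< 100 °C, so full condensation is consistent).

T_f ≈ 8.3 °C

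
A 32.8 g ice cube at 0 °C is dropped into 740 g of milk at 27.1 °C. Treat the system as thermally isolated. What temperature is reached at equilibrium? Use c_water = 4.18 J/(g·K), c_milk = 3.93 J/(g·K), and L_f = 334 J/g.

Energy conservation, ΣQ = 0:
melt ice: 32.8·334 = 10955
  warm the meltwater: 137.1 T
  milk cools: 740·3.93·(T − 27.1) = 2908.2(T − 27.1)
3045.3 T = 78812 − 10955 = 67857
T ≈ 22.28 °C. Since T > 0 °C, the all-ice-melts assumption holds.

T_f ≈ 22.3 °C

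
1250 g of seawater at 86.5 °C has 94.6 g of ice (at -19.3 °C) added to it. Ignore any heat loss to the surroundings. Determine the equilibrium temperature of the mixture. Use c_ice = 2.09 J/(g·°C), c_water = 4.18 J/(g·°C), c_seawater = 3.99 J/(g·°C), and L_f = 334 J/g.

Let T be the final temperature. ΣQ_i = 0:
ice -19.3→0 °C: 94.6×2.09×19.3 = 3815.9
  latent heat to melt: 94.6×334 = 31596
  meltwater 0→T: 94.6×4.18×T = 395.43 T
  seawater cools: 1250×3.99×(T − 86.5) = 4987.5(T − 86.5)
5382.9 T = 431419 − 35412 = 396006
T ≈ 73.57 °C (positive, so assuming full melt was valid).

T_f ≈ 73.6 °C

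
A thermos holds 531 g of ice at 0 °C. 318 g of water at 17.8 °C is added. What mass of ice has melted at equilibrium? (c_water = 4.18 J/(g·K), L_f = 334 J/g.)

Water can give up m c ΔT = 318·4.18·17.8 = 23660 J before reaching 0 °C.
To melt every bit of ice: 531·334 = 177354 J.
Since 23660 < 177354 J, not all the ice melts; equilibrium is at 0 °C.
m_melted·334 = 23660  ⇒  m_melted ≈ 70.84 g.

m_melted ≈ 70.8 g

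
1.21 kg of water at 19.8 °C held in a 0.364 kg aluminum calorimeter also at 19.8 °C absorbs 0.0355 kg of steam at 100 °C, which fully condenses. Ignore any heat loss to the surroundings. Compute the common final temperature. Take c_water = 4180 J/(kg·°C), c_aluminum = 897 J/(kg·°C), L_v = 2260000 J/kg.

Taking heat into each body as positive, Σ m c ΔT = 0:
steam→water at 100 °C releases m L_v = 0.0355·2260000 = 80230
  condensate cools 100→T: 0.0355·4180·(T − 100) = 148.39(T − 100)
  water warms: 1.21·4180·(T − 19.8) = 5057.8(T − 19.8)
  aluminum cup: 0.364·897·(T − 19.8) = 326.51(T − 19.8)
5532.7 T = 80230 + 14839 + 106609 = 201678
T ≈ 36.45 °C — below 100 °C, confirming all the steam condensed.

T_f ≈ 36.5 °C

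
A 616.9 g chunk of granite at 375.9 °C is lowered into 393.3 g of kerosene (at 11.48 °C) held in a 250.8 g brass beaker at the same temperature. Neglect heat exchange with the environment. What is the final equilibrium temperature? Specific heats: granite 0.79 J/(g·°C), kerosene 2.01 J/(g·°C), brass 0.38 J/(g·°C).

Energy conservation, ΣQ = 0:
616.9*0.79*(T − 375.9) + 393.3*2.01*(T − 11.48) + 250.8*0.38*(T − 11.48) = 0
487.35(T − 375.9) + 790.53(T − 11.48) + 95.3(T − 11.48) = 0
(487.35 + 790.53 + 95.3) T = 487.35*375.9 + 790.53*11.48 + 95.3*11.48
T ≈ 140.81 °C

T_f ≈ 140.8 °C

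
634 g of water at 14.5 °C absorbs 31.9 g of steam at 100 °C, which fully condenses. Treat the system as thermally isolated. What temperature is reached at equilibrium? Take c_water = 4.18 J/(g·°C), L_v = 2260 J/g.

T_f ≈ 44.5 °C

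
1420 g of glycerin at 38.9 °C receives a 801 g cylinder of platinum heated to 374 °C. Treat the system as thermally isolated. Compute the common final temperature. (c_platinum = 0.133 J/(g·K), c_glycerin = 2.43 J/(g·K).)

T_f = Σ m_i c_i T_i / Σ m_i c_i:
T_f = (106.53*374 + 3450.6*38.9) / (106.53 + 3450.6)
    = 174072 / 3557.1 ≈ 48.94 °C

T_f ≈ 48.9 °C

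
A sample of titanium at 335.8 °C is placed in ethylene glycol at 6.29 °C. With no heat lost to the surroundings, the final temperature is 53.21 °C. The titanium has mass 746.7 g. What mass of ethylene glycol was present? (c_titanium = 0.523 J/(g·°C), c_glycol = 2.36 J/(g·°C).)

Heat lost by the titanium = heat gained by the glycol:
746.7×0.523×(335.8 − 53.21) = m×2.36×(53.21 − 6.29)
110.73 m = 110358  ⇒  m ≈ 996.6 g

m ≈ 997 g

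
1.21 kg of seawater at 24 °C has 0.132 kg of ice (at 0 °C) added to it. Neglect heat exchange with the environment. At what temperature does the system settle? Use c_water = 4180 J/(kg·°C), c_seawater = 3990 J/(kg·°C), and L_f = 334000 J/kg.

T_f ≈ 13.3 °C

Energy conservation, ΣQ = 0:
melt ice: 0.132×334000 = 44088; warm the meltwater: 551.76 T; seawater cools: 1.21×3990×(T − 24) = 4827.9(T − 24)
5379.7 T = 115870 − 44088 = 71782
T ≈ 13.34 °C. Since T > 0 °C, the all-ice-melts assumption holds.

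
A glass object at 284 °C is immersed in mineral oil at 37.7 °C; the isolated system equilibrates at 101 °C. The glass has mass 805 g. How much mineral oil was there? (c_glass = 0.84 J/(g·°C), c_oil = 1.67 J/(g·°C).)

Conservation of energy gives ΣQ = 0:
805·0.84·(101 − 284) + m·1.67·(101 − 37.7) = 0
105.71 m = 123745
m = 123745/105.71 ≈ 1171 g

m ≈ 1170 g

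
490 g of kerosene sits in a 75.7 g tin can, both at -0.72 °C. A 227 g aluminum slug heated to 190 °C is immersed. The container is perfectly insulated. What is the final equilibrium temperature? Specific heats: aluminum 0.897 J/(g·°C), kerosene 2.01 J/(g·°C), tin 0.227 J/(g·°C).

T_f ≈ 31.5 °C

Net heat exchanged in the isolated system is zero:
227·0.897·(T − 190) + 490·2.01·(T − (-0.72)) + 75.7·0.227·(T − (-0.72)) = 0
203.62(T − 190) + 984.9(T − (-0.72)) + 17.18(T − (-0.72)) = 0
(203.62 + 984.9 + 17.18) T = 203.62·190 + 984.9·(-0.72) + 17.18·(-0.72)
T = 37966/1205.7 ≈ 31.49 °C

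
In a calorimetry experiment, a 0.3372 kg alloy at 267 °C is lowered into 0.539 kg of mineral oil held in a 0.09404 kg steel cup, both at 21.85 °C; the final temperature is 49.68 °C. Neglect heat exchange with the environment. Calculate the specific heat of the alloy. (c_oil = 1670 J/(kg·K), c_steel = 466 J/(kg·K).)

c ≈ 358 J/(kg·K)

Taking heat into each body as positive, Σ m c ΔT = 0:
0.3372·c·(49.68 − 267) + 0.539·1670·(49.68 − 21.85) + 0.09404·466·(49.68 − 21.85) = 0
-73.28 c = -26270
c = -26270/-73.28 ≈ 358.5 J/(kg·K)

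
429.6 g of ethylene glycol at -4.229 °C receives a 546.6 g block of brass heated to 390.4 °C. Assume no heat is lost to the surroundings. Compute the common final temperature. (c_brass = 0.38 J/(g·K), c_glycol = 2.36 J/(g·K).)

Heat gained plus heat lost sum to zero:
546.6*0.38*(T − 390.4) + 429.6*2.36*(T − (-4.229)) = 0
(207.71 + 1013.9) T = 207.71*390.4 + 1013.9*(-4.229)
T = 76802 / 1221.6 = 62.9 °C

T_f ≈ 62.9 °C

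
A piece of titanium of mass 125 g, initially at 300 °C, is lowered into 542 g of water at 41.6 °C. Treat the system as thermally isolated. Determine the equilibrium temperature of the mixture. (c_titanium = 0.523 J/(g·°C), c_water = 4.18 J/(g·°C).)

Let T be the final temperature. ΣQ_i = 0:
125*0.523*(T − 300) + 542*4.18*(T − 41.6) = 0
(65.38 + 2265.6) T = 65.38*300 + 2265.6*41.6
T = 113860/2330.9 ≈ 48.85 °C

T_f ≈ 48.8 °C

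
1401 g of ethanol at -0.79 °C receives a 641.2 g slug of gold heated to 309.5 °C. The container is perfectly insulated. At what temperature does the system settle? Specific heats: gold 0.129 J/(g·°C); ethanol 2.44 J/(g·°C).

T_f ≈ 6.5 °C

Conservation of energy gives ΣQ = 0:
641.2*0.129*(T − 309.5) + 1401*2.44*(T − (-0.79)) = 0
3501.2 T = 22900
T ≈ 6.54 °C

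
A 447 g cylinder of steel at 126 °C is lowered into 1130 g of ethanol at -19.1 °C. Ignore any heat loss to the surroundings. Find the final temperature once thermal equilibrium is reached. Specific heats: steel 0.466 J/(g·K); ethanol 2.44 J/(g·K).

Setting the total heat transfer to zero:
447·0.466·(T − 126) + 1130·2.44·(T − (-19.1)) = 0
208.3(T − 126) + 2757.2(T − (-19.1)) = 0
(208.3 + 2757.2) T = 208.3·126 + 2757.2·(-19.1)
T ≈ -8.91 °C

T_f ≈ -8.9 °C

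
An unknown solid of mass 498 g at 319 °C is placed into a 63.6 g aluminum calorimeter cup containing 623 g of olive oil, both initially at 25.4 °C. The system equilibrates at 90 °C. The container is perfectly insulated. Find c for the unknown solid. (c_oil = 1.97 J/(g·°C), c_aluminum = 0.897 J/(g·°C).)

c ≈ 0.728 J/(g·°C)

Setting the total heat transfer to zero:
498×c×(90 − 319) + 623×1.97×(90 − 25.4) + 63.6×0.897×(90 − 25.4) = 0
-114042 c = -82970
c = -82970/-114042 ≈ 0.7275 J/(g·°C)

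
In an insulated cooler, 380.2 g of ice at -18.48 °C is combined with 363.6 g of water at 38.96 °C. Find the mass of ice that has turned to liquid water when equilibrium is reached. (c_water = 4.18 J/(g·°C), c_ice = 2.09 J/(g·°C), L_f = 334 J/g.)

Cooling the water to 0 °C releases 363.6×4.18×38.96 = 59213 J.
Warming the ice to 0 °C takes 380.2×2.09×18.48 = 14685 J, leaving 44529 J for melting.
Melting all 380.2 g of ice would need 380.2×334 = 126987 J.
That's not enough to melt it all — equilibrium is at 0 °C with ice remaining.
Mass melted = 44529/334 ≈ 133.3 g.

m_melted ≈ 133 g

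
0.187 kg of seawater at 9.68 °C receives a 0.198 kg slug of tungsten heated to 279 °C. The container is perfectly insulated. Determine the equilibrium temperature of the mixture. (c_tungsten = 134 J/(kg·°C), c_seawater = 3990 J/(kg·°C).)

Energy conservation, ΣQ = 0:
0.198*134*(T − 279) + 0.187*3990*(T − 9.68) = 0
26.53(T − 279) + 746.13(T − 9.68) = 0
772.66 T = 14625
T ≈ 18.93 °C

T_f ≈ 18.9 °C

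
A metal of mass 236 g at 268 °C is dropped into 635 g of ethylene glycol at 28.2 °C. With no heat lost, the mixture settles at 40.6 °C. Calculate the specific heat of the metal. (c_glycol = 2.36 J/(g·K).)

m_s c (T_s − T_f) = m_glycol c_glycol (T_f − T_0):
236×c×(268 − 40.6) = 635×2.36×(40.6 − 28.2)
53666 c = 18583  ⇒  c ≈ 0.3463 J/(g·K)

c ≈ 0.346 J/(g·K)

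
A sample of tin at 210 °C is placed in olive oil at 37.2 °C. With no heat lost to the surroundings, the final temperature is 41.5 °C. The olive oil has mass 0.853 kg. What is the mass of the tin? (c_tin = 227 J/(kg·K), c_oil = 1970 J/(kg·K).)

m ≈ 0.189 kg

|Q_tin| = |Q_oil|:
m·227·(210 − 41.5) = 0.853·1970·(41.5 − 37.2)
38250 m = 7225.8  ⇒  m ≈ 0.1889 kg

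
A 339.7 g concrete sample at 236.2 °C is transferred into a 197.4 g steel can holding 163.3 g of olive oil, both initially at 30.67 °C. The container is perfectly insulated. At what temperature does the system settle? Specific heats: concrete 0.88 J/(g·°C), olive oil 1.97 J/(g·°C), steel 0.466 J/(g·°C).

T_f ≈ 116.9 °C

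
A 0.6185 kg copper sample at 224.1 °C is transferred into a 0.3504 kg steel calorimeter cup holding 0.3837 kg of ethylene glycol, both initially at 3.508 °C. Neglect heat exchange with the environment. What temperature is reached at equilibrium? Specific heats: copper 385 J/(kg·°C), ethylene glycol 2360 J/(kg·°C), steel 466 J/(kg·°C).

Taking heat into each body as positive, Σ m c ΔT = 0:
0.6185*385*(T − 224.1) + 0.3837*2360*(T − 3.508) + 0.3504*466*(T − 3.508) = 0
238.12(T − 224.1) + 905.53(T − 3.508) + 163.29(T − 3.508) = 0
1306.9 T = 57113
T = 57113/1306.9 ≈ 43.70 °C

T_f ≈ 43.7 °C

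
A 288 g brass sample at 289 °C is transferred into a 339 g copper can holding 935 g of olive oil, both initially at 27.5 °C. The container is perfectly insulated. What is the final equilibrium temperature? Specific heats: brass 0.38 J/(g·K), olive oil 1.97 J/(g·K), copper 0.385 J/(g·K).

Heat gained plus heat lost sum to zero:
288·0.38·(T − 289) + 935·1.97·(T − 27.5) + 339·0.385·(T − 27.5) = 0
(109.44 + 1842 + 130.52) T = 109.44·289 + 1842·27.5 + 130.52·27.5
T ≈ 41.25 °C

T_f ≈ 41.2 °C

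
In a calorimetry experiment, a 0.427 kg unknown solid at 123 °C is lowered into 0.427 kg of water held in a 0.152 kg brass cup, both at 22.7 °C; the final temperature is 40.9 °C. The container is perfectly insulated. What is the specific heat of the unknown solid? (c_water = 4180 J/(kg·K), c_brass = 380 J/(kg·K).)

Conservation of energy gives ΣQ = 0:
0.427·c·(40.9 − 123) + 0.427·4180·(40.9 − 22.7) + 0.152·380·(40.9 − 22.7) = 0
-35.06 c = -33536
c = -33536/-35.06 ≈ 956.6 J/(kg·K)

c ≈ 957 J/(kg·K)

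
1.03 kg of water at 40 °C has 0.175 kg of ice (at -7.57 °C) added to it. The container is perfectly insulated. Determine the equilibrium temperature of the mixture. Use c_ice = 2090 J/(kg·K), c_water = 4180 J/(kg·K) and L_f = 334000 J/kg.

Energy balance with sensible and latent terms:
warm ice to 0 °C: 0.175×2090×(0 − (-7.57)) = 2768.7
  melt ice: 0.175×334000 = 58450
  warm the meltwater: 731.5 T
  water: 4305.4(T − 40)
5036.9 T = 172216 − 61219 = 110997
T ≈ 22.04 °C — above 0 °C, consistent with complete melting.

T_f ≈ 22.0 °C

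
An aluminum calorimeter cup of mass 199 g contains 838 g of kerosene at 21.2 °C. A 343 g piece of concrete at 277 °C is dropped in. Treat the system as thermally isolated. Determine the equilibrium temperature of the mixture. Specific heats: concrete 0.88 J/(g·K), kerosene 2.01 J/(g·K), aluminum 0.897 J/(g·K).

T_f ≈ 56.9 °C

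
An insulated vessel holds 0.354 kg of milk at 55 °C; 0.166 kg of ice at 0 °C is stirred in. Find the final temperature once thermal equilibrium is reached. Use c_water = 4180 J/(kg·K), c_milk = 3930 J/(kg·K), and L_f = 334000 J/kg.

T_f ≈ 10.1 °C

Net heat exchanged in the isolated system is zero:
latent heat to melt: 0.166×334000 = 55444
  meltwater 0→T: 0.166×4180×T = 693.88 T
  milk cools: 0.354×3930×(T − 55) = 1391.2(T − 55)
2085.1 T = 76517 − 55444 = 21073
T ≈ 10.11 °C (positive, so assuming full melt was valid).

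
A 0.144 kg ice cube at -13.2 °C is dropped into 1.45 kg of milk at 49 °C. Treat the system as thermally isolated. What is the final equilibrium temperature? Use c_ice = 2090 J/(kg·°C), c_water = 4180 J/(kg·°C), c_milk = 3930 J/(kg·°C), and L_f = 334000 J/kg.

Conservation of energy gives ΣQ = 0:
warm ice to 0 °C: 0.144·2090·(0 − (-13.2)) = 3972.7
  fusion: m_ice L_f = 0.144·334000 = 48096
  meltwater 0→T: 0.144·4180·T = 601.92 T
  milk cools: 1.45·3930·(T − 49) = 5698.5(T − 49)
6300.4 T = 279226 − 52069 = 227158
T ≈ 36.05 °C. Since T > 0 °C, the all-ice-melts assumption holds.

T_f ≈ 36.1 °C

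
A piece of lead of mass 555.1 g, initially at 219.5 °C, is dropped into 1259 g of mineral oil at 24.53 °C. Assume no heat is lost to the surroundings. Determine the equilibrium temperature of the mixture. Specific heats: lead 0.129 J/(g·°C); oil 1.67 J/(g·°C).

T_f is the heat-capacity-weighted average of the initial temperatures:
T_f = (71.61·219.5 + 2102.5·24.53) / (71.61 + 2102.5)
    = 67293 / 2174.1 ≈ 30.95 °C

T_f ≈ 31.0 °C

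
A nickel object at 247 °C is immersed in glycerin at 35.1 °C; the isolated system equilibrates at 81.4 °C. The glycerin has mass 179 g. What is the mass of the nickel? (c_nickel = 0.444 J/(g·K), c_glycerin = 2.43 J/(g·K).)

m ≈ 274 g

Heat lost by the nickel = heat gained by the glycerin:
m×0.444×(247 − 81.4) = 179×2.43×(81.4 − 35.1)
73.53 m = 20139  ⇒  m ≈ 273.9 g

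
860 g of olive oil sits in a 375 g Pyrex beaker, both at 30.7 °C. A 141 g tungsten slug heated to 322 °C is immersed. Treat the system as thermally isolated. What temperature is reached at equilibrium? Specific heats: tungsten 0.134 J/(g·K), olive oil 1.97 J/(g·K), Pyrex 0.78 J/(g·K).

Let T be the final temperature. ΣQ_i = 0:
141×0.134×(T − 322) + 860×1.97×(T − 30.7) + 375×0.78×(T − 30.7) = 0
18.89(T − 322) + 1694.2(T − 30.7) + 292.5(T − 30.7) = 0
2005.6 T = 67076
T ≈ 33.44 °C

T_f ≈ 33.4 °C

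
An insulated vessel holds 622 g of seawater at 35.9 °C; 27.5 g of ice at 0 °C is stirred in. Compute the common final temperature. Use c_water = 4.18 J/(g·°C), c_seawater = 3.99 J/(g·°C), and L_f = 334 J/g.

Energy balance with sensible and latent terms:
melt ice: 27.5×334 = 9185
  warm the meltwater: 114.95 T
  seawater: 2481.8(T − 35.9)
2596.7 T = 89096 − 9185 = 79911
T ≈ 30.77 °C. Since T > 0 °C, the all-ice-melts assumption holds.

T_f ≈ 30.8 °C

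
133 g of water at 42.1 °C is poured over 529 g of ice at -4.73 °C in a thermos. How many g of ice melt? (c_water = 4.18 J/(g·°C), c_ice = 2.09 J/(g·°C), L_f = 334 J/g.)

m_melted ≈ 54.4 g

Cooling the water to 0 °C releases 133·4.18·42.1 = 23405 J.
Of that, 529·2.09·4.73 = 5229.5 J goes to bring the ice to 0 °C, leaving 18176 J.
Melting all 529 g of ice would need 529·334 = 176686 J.
18176 J < 176686 J, so only part of the ice melts and the system sits at 0 °C.
Mass melted = 18176/334 ≈ 54.42 g.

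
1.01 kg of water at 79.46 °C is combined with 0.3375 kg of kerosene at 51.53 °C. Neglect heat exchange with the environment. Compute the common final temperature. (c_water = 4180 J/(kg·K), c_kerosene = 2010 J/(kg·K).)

T_f ≈ 75.6 °C

T_f = Σ m_i c_i T_i / Σ m_i c_i:
T_f = (4221.8*79.46 + 678.38*51.53) / (4221.8 + 678.38)
    = 370421 / 4900.2 ≈ 75.59 °C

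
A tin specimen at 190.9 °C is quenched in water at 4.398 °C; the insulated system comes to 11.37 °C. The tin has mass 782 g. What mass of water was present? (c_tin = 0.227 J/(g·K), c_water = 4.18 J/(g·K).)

m ≈ 1090 g

Heat gained plus heat lost sum to zero:
782·0.227·(11.37 − 190.9) + m·4.18·(11.37 − 4.398) = 0
29.14 m = 31869
m = 31869/29.14 ≈ 1094 g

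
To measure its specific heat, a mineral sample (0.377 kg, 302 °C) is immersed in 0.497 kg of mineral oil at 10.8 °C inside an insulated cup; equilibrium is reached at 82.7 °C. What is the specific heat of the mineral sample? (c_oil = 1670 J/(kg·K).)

Conservation of energy gives ΣQ = 0:
0.377×c×(82.7 − 302) + 0.497×1670×(82.7 − 10.8) = 0
-82.68 c = -59676
c = -59676/-82.68 ≈ 721.8 J/(kg·K)

c ≈ 722 J/(kg·K)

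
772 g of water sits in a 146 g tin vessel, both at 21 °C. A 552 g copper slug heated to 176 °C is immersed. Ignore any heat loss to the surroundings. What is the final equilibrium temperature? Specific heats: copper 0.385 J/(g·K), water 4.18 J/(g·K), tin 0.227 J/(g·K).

Taking heat into each body as positive, Σ m c ΔT = 0:
552×0.385×(T − 176) + 772×4.18×(T − 21) + 146×0.227×(T − 21) = 0
212.52(T − 176) + 3227(T − 21) + 33.14(T − 21) = 0
3472.6 T = 105866
T ≈ 30.49 °C

T_f ≈ 30.5 °C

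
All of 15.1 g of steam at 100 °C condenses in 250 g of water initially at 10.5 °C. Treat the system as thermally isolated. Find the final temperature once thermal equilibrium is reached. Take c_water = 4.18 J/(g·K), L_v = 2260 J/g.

T_f ≈ 46.4 °C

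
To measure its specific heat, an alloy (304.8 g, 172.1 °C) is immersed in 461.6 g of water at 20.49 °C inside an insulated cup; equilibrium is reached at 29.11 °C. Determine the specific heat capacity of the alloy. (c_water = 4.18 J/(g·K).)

Conservation of energy gives ΣQ = 0:
304.8·c·(29.11 − 172.1) + 461.6·4.18·(29.11 − 20.49) = 0
-43583 c = -16632
c = -16632/-43583 ≈ 0.3816 J/(g·K)

c ≈ 0.382 J/(g·K)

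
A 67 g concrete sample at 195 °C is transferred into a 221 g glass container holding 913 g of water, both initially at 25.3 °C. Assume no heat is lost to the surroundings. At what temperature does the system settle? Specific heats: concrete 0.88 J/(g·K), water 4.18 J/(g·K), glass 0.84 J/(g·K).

Setting the total heat transfer to zero:
67*0.88*(T − 195) + 913*4.18*(T − 25.3) + 221*0.84*(T − 25.3) = 0
(58.96 + 3816.3 + 185.64) T = 58.96*195 + 3816.3*25.3 + 185.64*25.3
T = 112747 / 4060.9 = 27.8 °C

T_f ≈ 27.8 °C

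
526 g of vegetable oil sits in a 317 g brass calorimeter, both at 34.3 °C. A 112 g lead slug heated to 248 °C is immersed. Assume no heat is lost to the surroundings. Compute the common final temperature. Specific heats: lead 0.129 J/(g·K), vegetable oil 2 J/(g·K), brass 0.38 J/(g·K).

Energy conservation, ΣQ = 0:
112*0.129*(T − 248) + 526*2*(T − 34.3) + 317*0.38*(T − 34.3) = 0
14.45(T − 248) + 1052(T − 34.3) + 120.46(T − 34.3) = 0
(14.45 + 1052 + 120.46) T = 14.45*248 + 1052*34.3 + 120.46*34.3
T = 43798 / 1186.9 = 36.9 °C

T_f ≈ 36.9 °C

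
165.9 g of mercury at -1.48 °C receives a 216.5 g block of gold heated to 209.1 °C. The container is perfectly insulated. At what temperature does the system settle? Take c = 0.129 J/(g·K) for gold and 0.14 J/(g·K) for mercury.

T_f ≈ 113.5 °C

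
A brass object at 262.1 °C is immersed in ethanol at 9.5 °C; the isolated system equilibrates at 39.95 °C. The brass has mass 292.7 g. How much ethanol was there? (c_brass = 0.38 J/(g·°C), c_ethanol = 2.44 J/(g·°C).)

Energy conservation, ΣQ = 0:
292.7×0.38×(39.95 − 262.1) + m×2.44×(39.95 − 9.5) = 0
74.3 m = 24709
m = 24709/74.3 ≈ 332.6 g

m ≈ 333 g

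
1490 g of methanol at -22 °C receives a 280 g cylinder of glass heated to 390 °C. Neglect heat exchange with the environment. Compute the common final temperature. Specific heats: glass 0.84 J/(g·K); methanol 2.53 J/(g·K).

|Q_glass| = |Q_methanol|:
280*0.84*(390 − T) = 1490*2.53*(T − (-22))
235.2(390 − T) = 3769.7(T − (-22))
4004.9 T = 8794.6  ⇒  T ≈ 2.20 °C

T_f ≈ 2.2 °C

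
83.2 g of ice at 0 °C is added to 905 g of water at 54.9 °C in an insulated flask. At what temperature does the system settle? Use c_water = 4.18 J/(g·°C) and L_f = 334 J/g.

T_f ≈ 43.6 °C

Let T be the final temperature. ΣQ_i = 0:
fusion: m_ice L_f = 83.2×334 = 27789
  warm the meltwater: 347.78 T
  water: 3782.9(T − 54.9)
4130.7 T = 207681 − 27789 = 179892
T ≈ 43.55 °C. Since T > 0 °C, the all-ice-melts assumption holds.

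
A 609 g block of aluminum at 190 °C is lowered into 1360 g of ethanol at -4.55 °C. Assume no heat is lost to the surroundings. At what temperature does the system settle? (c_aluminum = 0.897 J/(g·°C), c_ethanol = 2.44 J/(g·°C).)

T_f ≈ 22.9 °C

Heat lost by the aluminum equals heat gained by the ethanol:
609*0.897*(190 − T) = 1360*2.44*(T − (-4.55))
546.27(190 − T) = 3318.4(T − (-4.55))
3864.7 T = 88693  ⇒  T ≈ 22.95 °C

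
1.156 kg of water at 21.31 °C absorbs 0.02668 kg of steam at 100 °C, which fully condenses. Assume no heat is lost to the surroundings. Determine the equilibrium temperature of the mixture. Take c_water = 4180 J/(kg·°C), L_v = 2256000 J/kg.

T_f ≈ 35.3 °C

Heat gained plus heat lost sum to zero:
condense steam: −0.02668×2256000 = −60190
  condensate cools 100→T: 0.02668×4180×(T − 100) = 111.52(T − 100)
  water warms: 1.156×4180×(T − 21.31) = 4832.1(T − 21.31)
4943.6 T = 60190 + 11152 + 102972 = 174314
T ≈ 35.26 °C (< 100 °C, so full condensation is consistent).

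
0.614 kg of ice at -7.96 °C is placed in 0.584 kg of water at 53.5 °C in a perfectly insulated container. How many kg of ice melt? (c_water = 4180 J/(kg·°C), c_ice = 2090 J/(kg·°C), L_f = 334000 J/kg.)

Cooling the water to 0 °C releases 0.584·4180·53.5 = 130600 J.
Of that, 0.614·2090·7.96 = 10215 J goes to bring the ice to 0 °C, leaving 120385 J.
To melt every bit of ice: 0.614·334000 = 205076 J.
120385 J < 205076 J, so only part of the ice melts and the system sits at 0 °C.
m_melted·334000 = 120385  ⇒  m_melted ≈ 0.3604 kg.

m_melted ≈ 0.36 kg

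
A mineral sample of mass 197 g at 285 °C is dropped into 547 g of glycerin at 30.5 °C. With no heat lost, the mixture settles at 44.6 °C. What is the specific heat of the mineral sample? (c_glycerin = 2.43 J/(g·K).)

c ≈ 0.396 J/(g·K)

Heat lost by the mineral sample = heat gained by the glycerin:
197×c×(285 − 44.6) = 547×2.43×(44.6 − 30.5)
47359 c = 18742  ⇒  c ≈ 0.3957 J/(g·K)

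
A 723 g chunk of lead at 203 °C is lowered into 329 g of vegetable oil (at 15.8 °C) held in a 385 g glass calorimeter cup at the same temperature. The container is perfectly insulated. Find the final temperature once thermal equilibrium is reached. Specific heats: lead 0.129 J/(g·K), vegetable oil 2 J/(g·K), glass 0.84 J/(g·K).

Setting the total heat transfer to zero:
723×0.129×(T − 203) + 329×2×(T − 15.8) + 385×0.84×(T − 15.8) = 0
(93.27 + 658 + 323.4) T = 93.27×203 + 658×15.8 + 323.4×15.8
T ≈ 32.05 °C

T_f ≈ 32.0 °C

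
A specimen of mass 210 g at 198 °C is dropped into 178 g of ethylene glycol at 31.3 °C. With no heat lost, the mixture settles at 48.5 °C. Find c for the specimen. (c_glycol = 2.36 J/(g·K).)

c ≈ 0.23 J/(g·K)

Net heat exchanged in the isolated system is zero:
210×c×(48.5 − 198) + 178×2.36×(48.5 − 31.3) = 0
-31395 c = -7225.4
c = -7225.4/-31395 ≈ 0.2301 J/(g·K)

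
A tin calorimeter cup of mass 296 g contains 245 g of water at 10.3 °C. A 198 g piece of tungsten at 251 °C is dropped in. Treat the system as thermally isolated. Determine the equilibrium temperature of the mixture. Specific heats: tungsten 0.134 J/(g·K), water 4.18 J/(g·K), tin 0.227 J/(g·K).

Heat gained plus heat lost sum to zero:
198·0.134·(T − 251) + 245·4.18·(T − 10.3) + 296·0.227·(T − 10.3) = 0
(26.53 + 1024.1 + 67.19) T = 26.53·251 + 1024.1·10.3 + 67.19·10.3
T = 17900 / 1117.8 = 16 °C

T_f ≈ 16.0 °C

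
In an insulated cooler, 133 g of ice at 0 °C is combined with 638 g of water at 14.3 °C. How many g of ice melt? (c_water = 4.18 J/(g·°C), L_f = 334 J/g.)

m_melted ≈ 114 g

Heat available from the water dropping to 0 °C: 638×4.18×14.3 = 38136 J.
Fully melting the ice requires m_ice L_f = 133×334 = 44422 J.
Since 38136 < 44422 J, not all the ice melts; equilibrium is at 0 °C.
m_melt = 38136 / L_f = 114.2 g.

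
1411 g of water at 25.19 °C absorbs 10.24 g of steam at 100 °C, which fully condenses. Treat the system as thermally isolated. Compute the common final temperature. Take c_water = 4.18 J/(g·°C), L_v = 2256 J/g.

T_f ≈ 29.6 °C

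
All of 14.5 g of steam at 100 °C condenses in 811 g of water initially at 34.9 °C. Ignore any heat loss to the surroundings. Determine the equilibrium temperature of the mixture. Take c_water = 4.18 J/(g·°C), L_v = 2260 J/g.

T_f ≈ 45.5 °C

Conservation of energy gives ΣQ = 0:
condense steam: −14.5·2260 = −32770
  condensate cools 100→T: 14.5·4.18·(T − 100) = 60.61(T − 100)
  original water: 3390(T − 34.9)
3450.6 T = 32770 + 6061 + 118310 = 157141
T ≈ 45.54 °C, under the boiling point, so the assumption holds.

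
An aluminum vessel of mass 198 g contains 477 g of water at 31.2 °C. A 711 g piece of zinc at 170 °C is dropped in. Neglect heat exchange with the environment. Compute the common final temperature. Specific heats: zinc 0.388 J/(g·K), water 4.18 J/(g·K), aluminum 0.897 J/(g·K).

T_f ≈ 46.8 °C

T_f = Σ m_i c_i T_i / Σ m_i c_i:
T_f = (275.87*170 + 1993.9*31.2 + 177.61*31.2) / (275.87 + 1993.9 + 177.61)
    = 114647 / 2447.3 ≈ 46.85 °C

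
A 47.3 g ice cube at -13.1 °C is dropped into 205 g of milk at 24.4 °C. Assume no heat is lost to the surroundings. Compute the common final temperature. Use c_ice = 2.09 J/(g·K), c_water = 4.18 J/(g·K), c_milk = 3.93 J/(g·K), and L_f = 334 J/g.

Energy conservation, ΣQ = 0:
ice -13.1→0 °C: 47.3·2.09·13.1 = 1295; fusion: m_ice L_f = 47.3·334 = 15798; warm the meltwater: 197.71 T; milk cools: 205·3.93·(T − 24.4) = 805.65(T − 24.4)
1003.4 T = 19658 − 17093 = 2564.6
T ≈ 2.56 °C. Since T > 0 °C, the all-ice-melts assumption holds.

T_f ≈ 2.6 °C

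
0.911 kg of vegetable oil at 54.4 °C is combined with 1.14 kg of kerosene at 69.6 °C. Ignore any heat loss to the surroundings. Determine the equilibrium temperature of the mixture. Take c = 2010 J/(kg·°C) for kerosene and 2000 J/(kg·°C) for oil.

T_f ≈ 62.9 °C

Set heat shed by the hot body equal to heat absorbed by the cold body:
1.14*2010*(69.6 − T) = 0.911*2000*(T − 54.4)
2291.4(69.6 − T) = 1822(T − 54.4)
4113.4 T = 258598  ⇒  T ≈ 62.87 °C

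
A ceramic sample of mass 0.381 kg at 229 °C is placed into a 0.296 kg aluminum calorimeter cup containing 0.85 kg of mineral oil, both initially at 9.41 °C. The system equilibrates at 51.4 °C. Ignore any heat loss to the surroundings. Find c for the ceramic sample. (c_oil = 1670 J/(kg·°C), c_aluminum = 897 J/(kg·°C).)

c ≈ 1050 J/(kg·°C)

Heat gained plus heat lost sum to zero:
0.381·c·(51.4 − 229) + 0.85·1670·(51.4 − 9.41) + 0.296·897·(51.4 − 9.41) = 0
-67.67 c = -70754
c = -70754/-67.67 ≈ 1046 J/(kg·°C)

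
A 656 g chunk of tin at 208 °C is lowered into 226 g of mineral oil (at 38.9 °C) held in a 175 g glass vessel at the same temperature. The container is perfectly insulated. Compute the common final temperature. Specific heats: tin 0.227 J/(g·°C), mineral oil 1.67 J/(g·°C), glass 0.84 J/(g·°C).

T_f ≈ 76.3 °C

Energy conservation, ΣQ = 0:
656·0.227·(T − 208) + 226·1.67·(T − 38.9) + 175·0.84·(T − 38.9) = 0
(148.91 + 377.42 + 147) T = 148.91·208 + 377.42·38.9 + 147·38.9
T ≈ 76.30 °C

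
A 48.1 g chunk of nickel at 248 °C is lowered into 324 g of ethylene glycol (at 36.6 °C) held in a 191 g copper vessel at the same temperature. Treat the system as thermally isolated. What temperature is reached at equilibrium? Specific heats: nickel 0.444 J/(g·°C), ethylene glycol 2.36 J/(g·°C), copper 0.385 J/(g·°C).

T_f ≈ 41.9 °C

T_f is the heat-capacity-weighted average of the initial temperatures:
T_f = (21.36·248 + 764.64·36.6 + 73.53·36.6) / (21.36 + 764.64 + 73.53)
    = 35974 / 859.53 ≈ 41.85 °C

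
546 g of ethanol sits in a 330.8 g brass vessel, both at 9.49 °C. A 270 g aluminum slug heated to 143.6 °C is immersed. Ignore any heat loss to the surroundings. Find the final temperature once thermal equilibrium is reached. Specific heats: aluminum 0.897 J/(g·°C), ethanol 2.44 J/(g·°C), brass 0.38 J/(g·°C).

T_f ≈ 28.6 °C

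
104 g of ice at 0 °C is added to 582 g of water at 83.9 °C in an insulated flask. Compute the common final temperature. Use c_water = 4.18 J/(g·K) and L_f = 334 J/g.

T_f ≈ 59.1 °C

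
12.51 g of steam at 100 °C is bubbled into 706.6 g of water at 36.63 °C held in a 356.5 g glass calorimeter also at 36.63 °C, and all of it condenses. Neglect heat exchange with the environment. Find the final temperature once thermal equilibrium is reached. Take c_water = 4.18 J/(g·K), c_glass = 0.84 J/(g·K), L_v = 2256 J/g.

Conservation of energy gives ΣQ = 0:
steam→water at 100 °C releases m L_v = 12.51·2256 = 28223
  condensate cools 100→T: 12.51·4.18·(T − 100) = 52.29(T − 100)
  original water: 2953.6(T − 36.63)
  cup: 299.46(T − 36.63)
3305.3 T = 28223 + 5229.2 + 119159 = 152611
T ≈ 46.17 °C, under the boiling point, so the assumption holds.

T_f ≈ 46.2 °C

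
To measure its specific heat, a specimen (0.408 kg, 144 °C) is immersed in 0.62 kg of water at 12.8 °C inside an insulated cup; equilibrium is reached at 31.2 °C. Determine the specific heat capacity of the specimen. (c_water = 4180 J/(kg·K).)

m_s c (T_s − T_f) = m_water c_water (T_f − T_0):
0.408×c×(144 − 31.2) = 0.62×4180×(31.2 − 12.8)
46.02 c = 47685  ⇒  c ≈ 1036 J/(kg·K)

c ≈ 1040 J/(kg·K)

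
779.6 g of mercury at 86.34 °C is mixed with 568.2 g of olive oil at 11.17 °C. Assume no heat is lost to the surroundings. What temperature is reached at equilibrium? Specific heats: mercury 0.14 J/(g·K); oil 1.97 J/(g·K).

T_f ≈ 17.8 °C

T_f = Σ m_i c_i T_i / Σ m_i c_i:
T_f = (109.14×86.34 + 1119.4×11.17) / (109.14 + 1119.4)
    = 21927 / 1228.5 ≈ 17.85 °C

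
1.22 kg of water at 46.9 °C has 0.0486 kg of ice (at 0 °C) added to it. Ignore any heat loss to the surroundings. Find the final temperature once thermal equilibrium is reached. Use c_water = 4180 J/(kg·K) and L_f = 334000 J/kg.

Heat gained plus heat lost sum to zero:
fusion: m_ice L_f = 0.0486·334000 = 16232
  warm the meltwater: 203.15 T
  water: 5099.6(T − 46.9)
5302.7 T = 239171 − 16232 = 222939
T ≈ 42.04 °C. Since T > 0 °C, the all-ice-melts assumption holds.

T_f ≈ 42.0 °C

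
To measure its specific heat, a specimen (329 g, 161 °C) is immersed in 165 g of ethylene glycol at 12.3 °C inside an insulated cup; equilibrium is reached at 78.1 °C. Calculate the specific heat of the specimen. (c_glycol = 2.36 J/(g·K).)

Heat lost by the specimen = heat gained by the glycol:
329×c×(161 − 78.1) = 165×2.36×(78.1 − 12.3)
27274 c = 25623  ⇒  c ≈ 0.9394 J/(g·K)

c ≈ 0.939 J/(g·K)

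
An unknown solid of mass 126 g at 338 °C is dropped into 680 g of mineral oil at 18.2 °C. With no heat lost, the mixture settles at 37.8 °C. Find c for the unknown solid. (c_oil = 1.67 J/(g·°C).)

c ≈ 0.588 J/(g·°C)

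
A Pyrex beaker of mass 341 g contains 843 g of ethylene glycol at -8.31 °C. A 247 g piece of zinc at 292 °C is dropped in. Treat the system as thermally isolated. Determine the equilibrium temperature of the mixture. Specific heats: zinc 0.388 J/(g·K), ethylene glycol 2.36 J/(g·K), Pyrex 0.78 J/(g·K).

T_f ≈ 3.9 °C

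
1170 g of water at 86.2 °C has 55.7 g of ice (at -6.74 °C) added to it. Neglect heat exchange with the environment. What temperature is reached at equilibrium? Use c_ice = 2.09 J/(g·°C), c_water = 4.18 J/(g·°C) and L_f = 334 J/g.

Energy conservation, ΣQ = 0:
warm ice to 0 °C: 55.7×2.09×(0 − (-6.74)) = 784.62; latent heat to melt: 55.7×334 = 18604; meltwater 0→T: 55.7×4.18×T = 232.83 T; water: 4890.6(T − 86.2)
5123.4 T = 421570 − 19388 = 402181
T ≈ 78.50 °C (positive, so assuming full melt was valid).

T_f ≈ 78.5 °C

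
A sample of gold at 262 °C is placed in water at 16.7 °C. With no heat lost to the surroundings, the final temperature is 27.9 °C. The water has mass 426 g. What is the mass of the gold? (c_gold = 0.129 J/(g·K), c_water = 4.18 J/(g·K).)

m ≈ 660 g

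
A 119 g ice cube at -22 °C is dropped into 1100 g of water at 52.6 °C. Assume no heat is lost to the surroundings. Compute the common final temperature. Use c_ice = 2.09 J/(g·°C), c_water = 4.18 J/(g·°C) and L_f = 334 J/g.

Taking heat into each body as positive, Σ m c ΔT = 0:
warm ice to 0 °C: 119·2.09·(0 − (-22)) = 5471.6
  fusion: m_ice L_f = 119·334 = 39746
  meltwater 0→T: 119·4.18·T = 497.42 T
  water: 4598(T − 52.6)
5095.4 T = 241855 − 45218 = 196637
T ≈ 38.59 °C. Since T > 0 °C, the all-ice-melts assumption holds.

T_f ≈ 38.6 °C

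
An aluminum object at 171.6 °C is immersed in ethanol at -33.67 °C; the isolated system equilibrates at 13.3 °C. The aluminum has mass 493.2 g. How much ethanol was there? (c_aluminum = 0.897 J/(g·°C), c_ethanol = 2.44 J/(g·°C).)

Let T be the final temperature. ΣQ_i = 0:
493.2·0.897·(13.3 − 171.6) + m·2.44·(13.3 − (-33.67)) = 0
114.61 m = 70032
m = 70032/114.61 ≈ 611.1 g

m ≈ 611 g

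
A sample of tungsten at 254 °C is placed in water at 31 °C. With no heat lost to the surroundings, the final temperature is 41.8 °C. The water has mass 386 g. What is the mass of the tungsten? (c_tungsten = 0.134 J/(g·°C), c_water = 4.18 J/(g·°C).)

|Q_tungsten| = |Q_water|:
m×0.134×(254 − 41.8) = 386×4.18×(41.8 − 31)
28.43 m = 17426  ⇒  m ≈ 612.8 g

m ≈ 613 g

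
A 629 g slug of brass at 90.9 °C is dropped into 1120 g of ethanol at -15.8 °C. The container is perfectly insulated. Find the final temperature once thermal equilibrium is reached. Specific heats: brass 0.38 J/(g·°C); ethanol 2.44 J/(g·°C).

T_f ≈ -7.2 °C

With ΣQ=0 the equilibrium temperature is the m·c-weighted mean:
T_f = (239.02×90.9 + 2732.8×(-15.8)) / (239.02 + 2732.8)
    = -21451 / 2971.8 ≈ -7.22 °C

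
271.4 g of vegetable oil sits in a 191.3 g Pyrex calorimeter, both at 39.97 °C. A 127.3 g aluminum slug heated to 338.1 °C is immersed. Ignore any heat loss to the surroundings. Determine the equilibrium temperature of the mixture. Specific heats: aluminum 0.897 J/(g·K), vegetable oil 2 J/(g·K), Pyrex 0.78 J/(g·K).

Setting the total heat transfer to zero:
127.3*0.897*(T − 338.1) + 271.4*2*(T − 39.97) + 191.3*0.78*(T − 39.97) = 0
114.19(T − 338.1) + 542.8(T − 39.97) + 149.21(T − 39.97) = 0
806.2 T = 66267
T = 66267 / 806.2 = 82.2 °C

T_f ≈ 82.2 °C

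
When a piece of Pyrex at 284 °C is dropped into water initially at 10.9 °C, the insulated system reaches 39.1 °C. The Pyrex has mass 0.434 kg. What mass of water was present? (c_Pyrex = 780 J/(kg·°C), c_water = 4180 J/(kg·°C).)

m ≈ 0.703 kg

|Q_Pyrex| = |Q_water|:
0.434×780×(284 − 39.1) = m×4180×(39.1 − 10.9)
117876 m = 82904  ⇒  m ≈ 0.7033 kg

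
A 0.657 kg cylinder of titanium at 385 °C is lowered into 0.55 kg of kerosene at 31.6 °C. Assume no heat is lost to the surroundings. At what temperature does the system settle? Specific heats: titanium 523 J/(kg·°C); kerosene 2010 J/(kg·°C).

T_f ≈ 115.4 °C

Heat gained plus heat lost sum to zero:
0.657*523*(T − 385) + 0.55*2010*(T − 31.6) = 0
343.61(T − 385) + 1105.5(T − 31.6) = 0
1449.1 T = 167224
T = 167224 / 1449.1 = 115 °C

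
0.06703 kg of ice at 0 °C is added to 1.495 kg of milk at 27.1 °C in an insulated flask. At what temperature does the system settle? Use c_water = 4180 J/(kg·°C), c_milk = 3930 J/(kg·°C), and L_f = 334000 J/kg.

T_f ≈ 22.2 °C

Taking heat into each body as positive, Σ m c ΔT = 0:
fusion: m_ice L_f = 0.06703·334000 = 22388; meltwater 0→T: 0.06703·4180·T = 280.19 T; milk: 5875.4(T − 27.1)
6155.5 T = 159222 − 22388 = 136834
T ≈ 22.23 °C (positive, so assuming full melt was valid).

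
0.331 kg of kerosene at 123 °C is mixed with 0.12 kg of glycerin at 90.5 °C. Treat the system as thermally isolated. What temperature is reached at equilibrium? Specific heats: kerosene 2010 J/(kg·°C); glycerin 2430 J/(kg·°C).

T_f ≈ 113.1 °C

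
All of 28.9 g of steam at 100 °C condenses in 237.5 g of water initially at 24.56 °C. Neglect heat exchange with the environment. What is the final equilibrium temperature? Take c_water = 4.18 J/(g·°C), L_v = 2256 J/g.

T_f ≈ 91.3 °C

Taking heat into each body as positive, Σ m c ΔT = 0:
condense steam: −28.9×2256 = −65198; condensate cools 100→T: 28.9×4.18×(T − 100) = 120.8(T − 100); water warms: 237.5×4.18×(T − 24.56) = 992.75(T − 24.56)
1113.6 T = 65198 + 12080 + 24382 = 101661
T ≈ 91.29 °C (< 100 °C, so full condensation is consistent).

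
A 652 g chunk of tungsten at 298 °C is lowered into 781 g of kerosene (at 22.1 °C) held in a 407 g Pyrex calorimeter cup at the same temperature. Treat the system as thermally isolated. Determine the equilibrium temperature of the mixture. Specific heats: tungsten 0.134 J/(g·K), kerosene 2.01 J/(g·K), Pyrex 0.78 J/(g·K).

T_f ≈ 34.3 °C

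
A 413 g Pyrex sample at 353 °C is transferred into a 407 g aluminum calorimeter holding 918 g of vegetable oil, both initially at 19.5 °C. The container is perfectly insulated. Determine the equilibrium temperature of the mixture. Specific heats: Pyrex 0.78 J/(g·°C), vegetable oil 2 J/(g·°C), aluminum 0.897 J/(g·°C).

T_f ≈ 62.1 °C

Setting the total heat transfer to zero:
413·0.78·(T − 353) + 918·2·(T − 19.5) + 407·0.897·(T − 19.5) = 0
322.14(T − 353) + 1836(T − 19.5) + 365.08(T − 19.5) = 0
(322.14 + 1836 + 365.08) T = 322.14·353 + 1836·19.5 + 365.08·19.5
T ≈ 62.08 °C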